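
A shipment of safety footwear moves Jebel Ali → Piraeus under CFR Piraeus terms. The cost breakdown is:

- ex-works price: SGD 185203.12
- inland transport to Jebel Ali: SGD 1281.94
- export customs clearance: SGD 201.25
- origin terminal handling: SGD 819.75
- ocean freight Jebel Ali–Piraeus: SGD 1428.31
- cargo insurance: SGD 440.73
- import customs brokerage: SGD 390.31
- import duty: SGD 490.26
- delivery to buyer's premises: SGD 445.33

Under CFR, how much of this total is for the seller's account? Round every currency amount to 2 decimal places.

Seller's account: SGD 188934.37

CFR: the seller pays costs through ocean freight to the destination port, but not insurance.
Seller's account: goods 185203.12 + inland to port 1281.94 + export clearance 201.25 + origin terminal 819.75 + freight 1428.31 = 188934.37
Buyer's account: insurance 440.73 + brokerage 390.31 + duty 490.26 + delivery 445.33 = 1766.63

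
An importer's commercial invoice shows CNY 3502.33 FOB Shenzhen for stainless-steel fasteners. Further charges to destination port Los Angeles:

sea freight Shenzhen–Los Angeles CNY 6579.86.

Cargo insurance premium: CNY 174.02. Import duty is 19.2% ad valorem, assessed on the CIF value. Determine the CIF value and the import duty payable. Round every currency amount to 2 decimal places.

CIF value: CNY 10256.21; import duty: CNY 1969.19

CIF = FOB price + freight + insurance
CIF = 3502.33 + 6579.86 + 174.02 = 10256.21
Import duty = 10256.21 × 19.2% = 1969.19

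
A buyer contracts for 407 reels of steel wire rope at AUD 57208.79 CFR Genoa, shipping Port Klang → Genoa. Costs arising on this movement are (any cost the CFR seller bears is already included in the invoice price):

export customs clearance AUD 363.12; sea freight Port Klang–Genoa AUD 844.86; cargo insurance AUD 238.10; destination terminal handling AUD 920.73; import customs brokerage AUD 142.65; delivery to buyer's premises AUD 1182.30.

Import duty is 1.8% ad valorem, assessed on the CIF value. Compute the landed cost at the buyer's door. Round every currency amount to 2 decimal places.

CFR: the seller pays costs through ocean freight to the destination port, but not insurance.
Already in the invoice (seller's account under CFR): export clearance, freight — exclude.
CIF value = CFR price + insurance = 57208.79 + 238.10 = 57446.89
Import duty = 57446.89 × 1.8% = 1034.04
Buyer bears: insurance 238.10 + destination terminal 920.73 + brokerage 142.65 + delivery 1182.30 + duty 1034.04 = 3517.82
Landed cost = invoice 57208.79 + 3517.82 = 60726.61

Total landed cost: AUD 60726.61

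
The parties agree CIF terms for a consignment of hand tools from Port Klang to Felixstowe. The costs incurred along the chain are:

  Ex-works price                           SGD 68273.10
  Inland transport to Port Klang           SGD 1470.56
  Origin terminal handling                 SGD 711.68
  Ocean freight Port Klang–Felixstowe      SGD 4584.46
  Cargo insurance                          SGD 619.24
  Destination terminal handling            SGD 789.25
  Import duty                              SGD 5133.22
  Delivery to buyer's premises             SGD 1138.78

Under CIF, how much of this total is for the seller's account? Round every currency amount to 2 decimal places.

Seller's account: SGD 75659.04

CIF: the seller pays costs through ocean freight and marine insurance to the destination port.
Seller's account: goods 68273.10 + inland to port 1470.56 + origin terminal 711.68 + freight 4584.46 + insurance 619.24 = 75659.04
Buyer's account: destination terminal 789.25 + duty 5133.22 + delivery 1138.78 = 7061.25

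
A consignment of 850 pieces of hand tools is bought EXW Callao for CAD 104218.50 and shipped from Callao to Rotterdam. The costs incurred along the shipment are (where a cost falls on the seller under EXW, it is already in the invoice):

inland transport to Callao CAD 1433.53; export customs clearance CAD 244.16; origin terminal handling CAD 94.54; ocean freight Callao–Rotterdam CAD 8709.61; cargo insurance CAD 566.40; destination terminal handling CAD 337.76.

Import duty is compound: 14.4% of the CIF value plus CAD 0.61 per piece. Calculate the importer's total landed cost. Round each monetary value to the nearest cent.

EXW: the seller makes goods available at their premises; the buyer bears all onward costs.
CIF value = EXW price + inland to port + export clearance + origin terminal + freight + insurance = 104218.50 + 1433.53 + 244.16 + 94.54 + 8709.61 + 566.40 = 115266.74
Ad valorem component: 115266.74 × 14.4% = 16598.41
Specific component: 850 × 0.61 = 518.50
Import duty = 16598.41 + 518.50 = 17116.91
Buyer bears: inland to port 1433.53 + export clearance 244.16 + origin terminal 94.54 + freight 8709.61 + insurance 566.40 + destination terminal 337.76 + duty 17116.91 = 28502.91
Landed cost = invoice 104218.50 + 28502.91 = 132721.41

Total landed cost: CAD 132721.41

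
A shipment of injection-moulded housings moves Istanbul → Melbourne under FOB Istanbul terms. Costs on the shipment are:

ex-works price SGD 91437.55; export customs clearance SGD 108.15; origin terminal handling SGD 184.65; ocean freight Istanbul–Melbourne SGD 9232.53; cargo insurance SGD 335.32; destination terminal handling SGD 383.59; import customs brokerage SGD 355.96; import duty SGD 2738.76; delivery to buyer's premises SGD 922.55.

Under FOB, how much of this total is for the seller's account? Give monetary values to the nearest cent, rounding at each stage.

FOB: the seller bears costs until goods are on board at the origin port; the buyer bears freight, insurance and all costs thereafter.
Seller's account: goods 91437.55 + export clearance 108.15 + origin terminal 184.65 = 91730.35
Buyer's account: freight 9232.53 + insurance 335.32 + destination terminal 383.59 + brokerage 355.96 + duty 2738.76 + delivery 922.55 = 13968.71

Seller's account: SGD 91730.35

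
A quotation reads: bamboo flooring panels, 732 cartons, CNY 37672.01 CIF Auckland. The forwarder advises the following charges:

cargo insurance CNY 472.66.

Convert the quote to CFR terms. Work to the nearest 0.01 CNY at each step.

From CIF to CFR, the seller no longer bears: insurance.
CFR price = 37672.01 − 472.66 = 37199.35

CFR price: CNY 37199.35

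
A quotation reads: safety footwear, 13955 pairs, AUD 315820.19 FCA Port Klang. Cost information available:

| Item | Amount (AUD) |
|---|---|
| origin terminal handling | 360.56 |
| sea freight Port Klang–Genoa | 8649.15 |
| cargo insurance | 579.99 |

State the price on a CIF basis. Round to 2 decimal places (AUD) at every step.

From FCA to CIF, the seller additionally bears: origin terminal, freight, insurance.
CIF price = 315820.19 + 360.56 + 8649.15 + 579.99 = 325409.89

CIF price: AUD 325409.89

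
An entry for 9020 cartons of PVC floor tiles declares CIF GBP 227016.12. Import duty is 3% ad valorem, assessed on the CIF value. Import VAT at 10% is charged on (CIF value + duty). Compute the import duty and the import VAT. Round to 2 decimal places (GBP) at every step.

Import duty: GBP 6810.48; import VAT: GBP 23382.66

Import duty = 227016.12 × 3% = 6810.48
VAT base = CIF + duty = 227016.12 + 6810.48 = 233826.60
Import VAT = 233826.60 × 10% = 23382.66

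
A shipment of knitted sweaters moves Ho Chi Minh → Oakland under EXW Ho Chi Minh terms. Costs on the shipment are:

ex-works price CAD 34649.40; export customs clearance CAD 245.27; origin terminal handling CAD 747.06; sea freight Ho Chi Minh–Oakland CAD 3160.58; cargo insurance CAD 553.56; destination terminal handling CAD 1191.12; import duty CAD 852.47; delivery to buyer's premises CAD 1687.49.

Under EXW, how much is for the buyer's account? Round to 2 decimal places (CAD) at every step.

Buyer's account: CAD 8437.55

EXW: the seller makes goods available at their premises; the buyer bears all onward costs.
Seller's account: goods 34649.40 = 34649.40
Buyer's account: export clearance 245.27 + origin terminal 747.06 + freight 3160.58 + insurance 553.56 + destination terminal 1191.12 + duty 852.47 + delivery 1687.49 = 8437.55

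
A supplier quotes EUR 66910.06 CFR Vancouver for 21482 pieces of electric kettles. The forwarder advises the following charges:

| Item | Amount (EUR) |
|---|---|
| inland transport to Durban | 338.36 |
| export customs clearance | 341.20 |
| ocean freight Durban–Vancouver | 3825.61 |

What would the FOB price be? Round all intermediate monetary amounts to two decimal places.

Not relevant to the conversion: export clearance, inland to port — on the seller under both CFR and FOB; already in the CFR price and stays in the FOB price.
From CFR to FOB, the seller no longer bears: freight.
FOB price = 66910.06 − 3825.61 = 63084.45

FOB price: EUR 63084.45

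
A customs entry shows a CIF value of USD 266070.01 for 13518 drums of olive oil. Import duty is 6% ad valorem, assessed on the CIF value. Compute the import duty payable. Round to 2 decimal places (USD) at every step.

Import duty = 266070.01 × 6% = 15964.20

Import duty: USD 15964.20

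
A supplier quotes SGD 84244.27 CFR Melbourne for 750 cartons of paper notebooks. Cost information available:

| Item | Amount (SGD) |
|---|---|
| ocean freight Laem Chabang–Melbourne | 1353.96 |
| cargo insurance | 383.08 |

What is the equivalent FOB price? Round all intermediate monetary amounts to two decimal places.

Not relevant to the conversion: insurance — on the buyer under both terms; not part of either seller's price.
From CFR to FOB, the seller no longer bears: freight.
FOB price = 84244.27 − 1353.96 = 82890.31

FOB price: SGD 82890.31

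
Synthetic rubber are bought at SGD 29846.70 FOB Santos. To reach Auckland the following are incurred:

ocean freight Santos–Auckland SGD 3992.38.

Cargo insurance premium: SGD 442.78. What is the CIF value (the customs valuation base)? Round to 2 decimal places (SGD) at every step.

CIF = FOB price + freight + insurance
CIF = 29846.70 + 3992.38 + 442.78 = 34281.86

CIF value: SGD 34281.86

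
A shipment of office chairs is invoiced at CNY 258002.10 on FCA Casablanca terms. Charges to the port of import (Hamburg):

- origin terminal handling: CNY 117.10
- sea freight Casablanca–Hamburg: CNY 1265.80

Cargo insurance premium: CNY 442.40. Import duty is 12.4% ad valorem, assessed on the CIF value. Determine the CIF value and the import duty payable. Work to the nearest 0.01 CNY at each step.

CIF = FCA price + pre-shipment costs + freight + insurance
CIF = 258002.10 + 117.10 + 1265.80 + 442.40 = 259827.40
Import duty = 259827.40 × 12.4% = 32218.60

CIF value: CNY 259827.40; import duty: CNY 32218.60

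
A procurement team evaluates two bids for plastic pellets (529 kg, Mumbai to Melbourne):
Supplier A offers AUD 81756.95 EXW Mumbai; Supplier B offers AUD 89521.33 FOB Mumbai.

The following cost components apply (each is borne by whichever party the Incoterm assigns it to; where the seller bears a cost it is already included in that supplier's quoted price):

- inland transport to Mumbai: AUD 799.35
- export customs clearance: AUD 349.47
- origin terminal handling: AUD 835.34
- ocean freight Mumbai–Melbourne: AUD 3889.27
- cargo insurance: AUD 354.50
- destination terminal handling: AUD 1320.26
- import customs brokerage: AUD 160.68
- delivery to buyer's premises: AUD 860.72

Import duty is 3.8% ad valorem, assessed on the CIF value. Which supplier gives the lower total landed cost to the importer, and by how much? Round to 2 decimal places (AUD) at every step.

Supplier A (EXW):
CIF value = EXW price + inland to port + export clearance + origin terminal + freight + insurance = 81756.95 + 799.35 + 349.47 + 835.34 + 3889.27 + 354.50 = 87984.88
Import duty = 87984.88 × 3.8% = 3343.43
Buyer bears (A): 799.35 + 349.47 + 835.34 + 3889.27 + 354.50 + 1320.26 + 160.68 + 860.72 = 8569.59
Landed cost (A) = invoice 81756.95 + 8569.59 + duty 3343.43 = 93669.97
Supplier B (FOB):
CIF value = FOB price + freight + insurance = 89521.33 + 3889.27 + 354.50 = 93765.10
Import duty = 93765.10 × 3.8% = 3563.07
Buyer bears (B): 3889.27 + 354.50 + 1320.26 + 160.68 + 860.72 = 6585.43
Landed cost (B) = invoice 89521.33 + 6585.43 + duty 3563.07 = 99669.83
Difference = |93669.97 − 99669.83| = 5999.86

Supplier A is cheaper by AUD 5999.86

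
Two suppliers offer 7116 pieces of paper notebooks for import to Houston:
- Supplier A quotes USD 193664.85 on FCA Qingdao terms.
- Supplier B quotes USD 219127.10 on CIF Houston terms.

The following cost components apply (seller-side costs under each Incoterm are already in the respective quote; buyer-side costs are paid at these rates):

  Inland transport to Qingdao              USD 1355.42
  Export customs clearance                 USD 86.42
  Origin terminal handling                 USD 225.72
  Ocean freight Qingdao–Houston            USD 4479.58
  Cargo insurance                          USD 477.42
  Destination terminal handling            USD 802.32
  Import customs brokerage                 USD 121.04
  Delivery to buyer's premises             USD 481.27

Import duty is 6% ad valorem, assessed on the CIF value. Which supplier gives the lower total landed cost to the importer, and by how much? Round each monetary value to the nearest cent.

Supplier A is cheaper by USD 21496.31

Supplier A (FCA):
CIF value = FCA price + origin terminal + freight + insurance = 193664.85 + 225.72 + 4479.58 + 477.42 = 198847.57
Import duty = 198847.57 × 6% = 11930.85
Buyer bears (A): 225.72 + 4479.58 + 477.42 + 802.32 + 121.04 + 481.27 = 6587.35
Landed cost (A) = invoice 193664.85 + 6587.35 + duty 11930.85 = 212183.05
Supplier B (CIF):
The CIF price already equals the CIF value: 219127.10
Import duty = 219127.10 × 6% = 13147.63
Buyer bears (B): 802.32 + 121.04 + 481.27 = 1404.63
Landed cost (B) = invoice 219127.10 + 1404.63 + duty 13147.63 = 233679.36
Difference = |212183.05 − 233679.36| = 21496.31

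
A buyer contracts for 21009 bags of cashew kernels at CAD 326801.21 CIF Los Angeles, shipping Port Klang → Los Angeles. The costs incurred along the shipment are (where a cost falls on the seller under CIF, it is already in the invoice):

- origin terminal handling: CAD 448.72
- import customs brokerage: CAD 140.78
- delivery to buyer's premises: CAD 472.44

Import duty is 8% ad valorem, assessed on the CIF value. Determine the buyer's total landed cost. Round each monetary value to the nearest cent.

Total landed cost: CAD 353558.53

CIF: the seller pays costs through ocean freight and marine insurance to the destination port.
Already in the invoice (seller's account under CIF): origin terminal — exclude.
The CIF price already equals the CIF value: 326801.21
Import duty = 326801.21 × 8% = 26144.10
Buyer bears: brokerage 140.78 + delivery 472.44 + duty 26144.10 = 26757.32
Landed cost = invoice 326801.21 + 26757.32 = 353558.53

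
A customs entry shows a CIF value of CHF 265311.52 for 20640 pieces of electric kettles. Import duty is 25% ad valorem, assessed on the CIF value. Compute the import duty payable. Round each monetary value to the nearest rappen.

Import duty: CHF 66327.88

Import duty = 265311.52 × 25% = 66327.88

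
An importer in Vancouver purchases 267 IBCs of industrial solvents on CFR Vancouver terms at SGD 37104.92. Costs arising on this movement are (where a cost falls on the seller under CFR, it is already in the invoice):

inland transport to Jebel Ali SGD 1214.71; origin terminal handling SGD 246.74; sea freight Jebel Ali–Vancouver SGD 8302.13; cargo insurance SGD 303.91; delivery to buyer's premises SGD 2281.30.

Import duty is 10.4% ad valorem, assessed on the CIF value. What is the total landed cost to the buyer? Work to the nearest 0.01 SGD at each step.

Total landed cost: SGD 43580.65

CFR: the seller pays costs through ocean freight to the destination port, but not insurance.
Already in the invoice (seller's account under CFR): inland to port, origin terminal, freight — exclude.
CIF value = CFR price + insurance = 37104.92 + 303.91 = 37408.83
Import duty = 37408.83 × 10.4% = 3890.52
Buyer bears: insurance 303.91 + delivery 2281.30 + duty 3890.52 = 6475.73
Landed cost = invoice 37104.92 + 6475.73 = 43580.65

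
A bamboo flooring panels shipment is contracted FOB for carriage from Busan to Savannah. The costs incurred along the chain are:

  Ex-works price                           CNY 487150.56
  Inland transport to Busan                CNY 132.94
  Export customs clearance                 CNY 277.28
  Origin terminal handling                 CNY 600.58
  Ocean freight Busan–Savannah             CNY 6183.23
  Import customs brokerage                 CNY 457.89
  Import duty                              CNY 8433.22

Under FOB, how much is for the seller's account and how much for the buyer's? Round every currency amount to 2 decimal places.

Seller: CNY 488161.36; buyer: CNY 15074.34

FOB: the seller bears costs until goods are on board at the origin port; the buyer bears freight, insurance and all costs thereafter.
Seller's account: goods 487150.56 + inland to port 132.94 + export clearance 277.28 + origin terminal 600.58 = 488161.36
Buyer's account: freight 6183.23 + brokerage 457.89 + duty 8433.22 = 15074.34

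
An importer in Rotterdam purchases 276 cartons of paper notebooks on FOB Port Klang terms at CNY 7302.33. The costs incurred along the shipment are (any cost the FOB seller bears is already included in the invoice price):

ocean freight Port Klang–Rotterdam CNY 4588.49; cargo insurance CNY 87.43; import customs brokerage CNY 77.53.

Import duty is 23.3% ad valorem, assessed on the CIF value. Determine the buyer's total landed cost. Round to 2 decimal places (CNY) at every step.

Total landed cost: CNY 14846.71

FOB: the seller bears costs until goods are on board at the origin port; the buyer bears freight, insurance and all costs thereafter.
CIF value = FOB price + freight + insurance = 7302.33 + 4588.49 + 87.43 = 11978.25
Import duty = 11978.25 × 23.3% = 2790.93
Buyer bears: freight 4588.49 + insurance 87.43 + brokerage 77.53 + duty 2790.93 = 7544.38
Landed cost = invoice 7302.33 + 7544.38 = 14846.71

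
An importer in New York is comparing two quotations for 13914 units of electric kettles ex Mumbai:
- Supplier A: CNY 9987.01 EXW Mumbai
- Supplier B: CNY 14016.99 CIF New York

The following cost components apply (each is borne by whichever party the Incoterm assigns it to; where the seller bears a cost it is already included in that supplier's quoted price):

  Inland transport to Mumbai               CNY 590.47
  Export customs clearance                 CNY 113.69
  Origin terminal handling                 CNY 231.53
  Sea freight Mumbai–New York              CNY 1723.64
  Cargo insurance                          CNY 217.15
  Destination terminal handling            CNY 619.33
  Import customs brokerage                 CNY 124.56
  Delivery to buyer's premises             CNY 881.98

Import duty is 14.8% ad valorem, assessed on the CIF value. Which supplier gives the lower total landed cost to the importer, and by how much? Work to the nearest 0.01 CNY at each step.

Supplier A is cheaper by CNY 1324.21

Supplier A (EXW):
CIF value = EXW price + inland to port + export clearance + origin terminal + freight + insurance = 9987.01 + 590.47 + 113.69 + 231.53 + 1723.64 + 217.15 = 12863.49
Import duty = 12863.49 × 14.8% = 1903.80
Buyer bears (A): 590.47 + 113.69 + 231.53 + 1723.64 + 217.15 + 619.33 + 124.56 + 881.98 = 4502.35
Landed cost (A) = invoice 9987.01 + 4502.35 + duty 1903.80 = 16393.16
Supplier B (CIF):
The CIF price already equals the CIF value: 14016.99
Import duty = 14016.99 × 14.8% = 2074.51
Buyer bears (B): 619.33 + 124.56 + 881.98 = 1625.87
Landed cost (B) = invoice 14016.99 + 1625.87 + duty 2074.51 = 17717.37
Difference = |16393.16 − 17717.37| = 1324.21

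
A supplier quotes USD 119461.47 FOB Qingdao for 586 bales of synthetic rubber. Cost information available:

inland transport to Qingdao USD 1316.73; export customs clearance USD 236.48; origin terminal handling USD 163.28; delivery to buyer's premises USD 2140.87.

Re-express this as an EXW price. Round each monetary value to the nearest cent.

EXW price: USD 117744.98

Not relevant to the conversion: delivery — on the buyer under both terms; not part of either seller's price.
From FOB to EXW, the seller no longer bears: inland to port, export clearance, origin terminal.
EXW price = 119461.47 − 1316.73 − 236.48 − 163.28 = 117744.98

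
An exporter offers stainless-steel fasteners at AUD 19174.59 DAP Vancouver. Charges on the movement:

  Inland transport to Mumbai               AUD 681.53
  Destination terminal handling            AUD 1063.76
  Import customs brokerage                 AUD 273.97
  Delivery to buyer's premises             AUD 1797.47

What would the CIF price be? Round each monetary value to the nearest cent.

Not relevant to the conversion: inland to port — on the seller under both DAP and CIF; already in the DAP price and stays in the CIF price. brokerage — on the buyer under both terms; not part of either seller's price.
From DAP to CIF, the seller no longer bears: destination terminal, delivery.
CIF price = 19174.59 − 1063.76 − 1797.47 = 16313.36

CIF price: AUD 16313.36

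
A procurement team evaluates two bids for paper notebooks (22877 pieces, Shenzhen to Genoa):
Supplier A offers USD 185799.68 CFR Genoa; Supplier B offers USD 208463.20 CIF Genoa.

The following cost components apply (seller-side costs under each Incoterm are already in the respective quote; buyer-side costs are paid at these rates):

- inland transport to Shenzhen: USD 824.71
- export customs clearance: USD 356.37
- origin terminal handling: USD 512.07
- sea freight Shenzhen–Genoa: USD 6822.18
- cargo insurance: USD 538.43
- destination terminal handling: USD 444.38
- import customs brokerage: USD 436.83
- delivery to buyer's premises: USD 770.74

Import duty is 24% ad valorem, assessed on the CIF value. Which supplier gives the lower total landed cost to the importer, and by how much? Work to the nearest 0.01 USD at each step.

Supplier A (CFR):
CIF value = CFR price + insurance = 185799.68 + 538.43 = 186338.11
Import duty = 186338.11 × 24% = 44721.15
Buyer bears (A): 538.43 + 444.38 + 436.83 + 770.74 = 2190.38
Landed cost (A) = invoice 185799.68 + 2190.38 + duty 44721.15 = 232711.21
Supplier B (CIF):
The CIF price already equals the CIF value: 208463.20
Import duty = 208463.20 × 24% = 50031.17
Buyer bears (B): 444.38 + 436.83 + 770.74 = 1651.95
Landed cost (B) = invoice 208463.20 + 1651.95 + duty 50031.17 = 260146.32
Difference = |232711.21 − 260146.32| = 27435.11

Supplier A is cheaper by USD 27435.11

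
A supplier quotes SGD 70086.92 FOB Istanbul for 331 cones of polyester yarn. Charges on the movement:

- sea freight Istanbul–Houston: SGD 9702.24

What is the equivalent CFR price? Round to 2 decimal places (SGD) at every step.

From FOB to CFR, the seller additionally bears: freight.
CFR price = 70086.92 + 9702.24 = 79789.16

CFR price: SGD 79789.16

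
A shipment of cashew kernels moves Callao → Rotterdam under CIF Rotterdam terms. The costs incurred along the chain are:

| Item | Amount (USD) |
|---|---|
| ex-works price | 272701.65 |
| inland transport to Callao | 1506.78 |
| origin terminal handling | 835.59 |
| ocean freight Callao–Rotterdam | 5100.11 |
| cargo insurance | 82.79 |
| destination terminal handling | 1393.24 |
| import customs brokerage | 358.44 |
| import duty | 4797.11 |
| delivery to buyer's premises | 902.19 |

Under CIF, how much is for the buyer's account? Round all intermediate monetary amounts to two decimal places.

CIF: the seller pays costs through ocean freight and marine insurance to the destination port.
Seller's account: goods 272701.65 + inland to port 1506.78 + origin terminal 835.59 + freight 5100.11 + insurance 82.79 = 280226.92
Buyer's account: destination terminal 1393.24 + brokerage 358.44 + duty 4797.11 + delivery 902.19 = 7450.98

Buyer's account: USD 7450.98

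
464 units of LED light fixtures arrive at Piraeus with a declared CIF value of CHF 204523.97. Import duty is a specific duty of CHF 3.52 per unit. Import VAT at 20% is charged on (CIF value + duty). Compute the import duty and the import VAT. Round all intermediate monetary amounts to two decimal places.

Import duty: CHF 1633.28; import VAT: CHF 41231.45

Import duty = 464 × 3.52 = 1633.28
VAT base = CIF + duty = 204523.97 + 1633.28 = 206157.25
Import VAT = 206157.25 × 20% = 41231.45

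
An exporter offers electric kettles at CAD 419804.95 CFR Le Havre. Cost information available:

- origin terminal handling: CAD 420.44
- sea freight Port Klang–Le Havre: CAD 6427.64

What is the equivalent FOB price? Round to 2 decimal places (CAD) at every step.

Not relevant to the conversion: origin terminal — on the seller under both CFR and FOB; already in the CFR price and stays in the FOB price.
From CFR to FOB, the seller no longer bears: freight.
FOB price = 419804.95 − 6427.64 = 413377.31

FOB price: CAD 413377.31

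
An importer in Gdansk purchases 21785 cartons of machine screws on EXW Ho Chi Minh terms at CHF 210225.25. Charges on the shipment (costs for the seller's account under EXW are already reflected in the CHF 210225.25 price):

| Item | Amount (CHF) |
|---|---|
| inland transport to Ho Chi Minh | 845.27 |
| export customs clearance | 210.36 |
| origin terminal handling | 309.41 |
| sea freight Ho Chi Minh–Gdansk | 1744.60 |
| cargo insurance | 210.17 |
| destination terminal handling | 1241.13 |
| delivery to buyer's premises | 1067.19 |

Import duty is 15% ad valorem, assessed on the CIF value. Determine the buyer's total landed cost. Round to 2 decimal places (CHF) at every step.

EXW: the seller makes goods available at their premises; the buyer bears all onward costs.
CIF value = EXW price + inland to port + export clearance + origin terminal + freight + insurance = 210225.25 + 845.27 + 210.36 + 309.41 + 1744.60 + 210.17 = 213545.06
Import duty = 213545.06 × 15% = 32031.76
Buyer bears: inland to port 845.27 + export clearance 210.36 + origin terminal 309.41 + freight 1744.60 + insurance 210.17 + destination terminal 1241.13 + delivery 1067.19 + duty 32031.76 = 37659.89
Landed cost = invoice 210225.25 + 37659.89 = 247885.14

Total landed cost: CHF 247885.14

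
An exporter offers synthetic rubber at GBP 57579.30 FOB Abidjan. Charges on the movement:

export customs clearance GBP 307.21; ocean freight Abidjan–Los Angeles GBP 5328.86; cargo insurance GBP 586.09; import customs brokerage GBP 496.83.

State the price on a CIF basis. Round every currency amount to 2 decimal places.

Not relevant to the conversion: export clearance — on the seller under both FOB and CIF; already in the FOB price and stays in the CIF price. brokerage — on the buyer under both terms; not part of either seller's price.
From FOB to CIF, the seller additionally bears: freight, insurance.
CIF price = 57579.30 + 5328.86 + 586.09 = 63494.25

CIF price: GBP 63494.25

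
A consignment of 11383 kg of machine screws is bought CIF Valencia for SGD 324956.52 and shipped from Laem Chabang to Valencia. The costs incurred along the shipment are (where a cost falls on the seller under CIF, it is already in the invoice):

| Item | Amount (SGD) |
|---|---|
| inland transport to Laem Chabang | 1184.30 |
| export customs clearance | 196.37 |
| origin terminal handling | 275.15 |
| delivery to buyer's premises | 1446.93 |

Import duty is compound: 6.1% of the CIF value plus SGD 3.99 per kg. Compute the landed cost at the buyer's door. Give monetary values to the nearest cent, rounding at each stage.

Total landed cost: SGD 391643.97

CIF: the seller pays costs through ocean freight and marine insurance to the destination port.
Already in the invoice (seller's account under CIF): inland to port, export clearance, origin terminal — exclude.
The CIF price already equals the CIF value: 324956.52
Ad valorem component: 324956.52 × 6.1% = 19822.35
Specific component: 11383 × 3.99 = 45418.17
Import duty = 19822.35 + 45418.17 = 65240.52
Buyer bears: delivery 1446.93 + duty 65240.52 = 66687.45
Landed cost = invoice 324956.52 + 66687.45 = 391643.97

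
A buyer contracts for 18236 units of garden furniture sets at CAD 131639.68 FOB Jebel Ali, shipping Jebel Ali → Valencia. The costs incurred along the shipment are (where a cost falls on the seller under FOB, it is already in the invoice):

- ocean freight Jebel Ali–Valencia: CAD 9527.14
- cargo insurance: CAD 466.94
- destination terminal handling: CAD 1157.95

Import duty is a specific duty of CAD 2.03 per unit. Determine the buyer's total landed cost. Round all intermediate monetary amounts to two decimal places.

FOB: the seller bears costs until goods are on board at the origin port; the buyer bears freight, insurance and all costs thereafter.
CIF value = FOB price + freight + insurance = 131639.68 + 9527.14 + 466.94 = 141633.76
Import duty = 18236 × 2.03 = 37019.08
Buyer bears: freight 9527.14 + insurance 466.94 + destination terminal 1157.95 + duty 37019.08 = 48171.11
Landed cost = invoice 131639.68 + 48171.11 = 179810.79

Total landed cost: CAD 179810.79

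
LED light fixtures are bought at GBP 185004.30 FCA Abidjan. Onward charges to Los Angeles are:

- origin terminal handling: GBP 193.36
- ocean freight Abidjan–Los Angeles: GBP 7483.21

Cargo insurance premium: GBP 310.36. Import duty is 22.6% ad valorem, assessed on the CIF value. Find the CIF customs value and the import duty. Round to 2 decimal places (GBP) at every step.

CIF = FCA price + pre-shipment costs + freight + insurance
CIF = 185004.30 + 193.36 + 7483.21 + 310.36 = 192991.23
Import duty = 192991.23 × 22.6% = 43616.02

CIF value: GBP 192991.23; import duty: GBP 43616.02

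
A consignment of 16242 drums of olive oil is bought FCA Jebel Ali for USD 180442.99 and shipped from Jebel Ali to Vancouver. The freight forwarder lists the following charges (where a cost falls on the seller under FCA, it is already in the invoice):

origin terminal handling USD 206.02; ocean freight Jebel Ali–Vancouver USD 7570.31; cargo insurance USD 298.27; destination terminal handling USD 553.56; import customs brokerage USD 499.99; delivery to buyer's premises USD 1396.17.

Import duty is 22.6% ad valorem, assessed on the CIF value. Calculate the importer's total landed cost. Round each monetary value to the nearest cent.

Total landed cost: USD 233572.29

FCA: the seller delivers export-cleared goods to the carrier; the buyer bears costs from that point.
CIF value = FCA price + origin terminal + freight + insurance = 180442.99 + 206.02 + 7570.31 + 298.27 = 188517.59
Import duty = 188517.59 × 22.6% = 42604.98
Buyer bears: origin terminal 206.02 + freight 7570.31 + insurance 298.27 + destination terminal 553.56 + brokerage 499.99 + delivery 1396.17 + duty 42604.98 = 53129.30
Landed cost = invoice 180442.99 + 53129.30 = 233572.29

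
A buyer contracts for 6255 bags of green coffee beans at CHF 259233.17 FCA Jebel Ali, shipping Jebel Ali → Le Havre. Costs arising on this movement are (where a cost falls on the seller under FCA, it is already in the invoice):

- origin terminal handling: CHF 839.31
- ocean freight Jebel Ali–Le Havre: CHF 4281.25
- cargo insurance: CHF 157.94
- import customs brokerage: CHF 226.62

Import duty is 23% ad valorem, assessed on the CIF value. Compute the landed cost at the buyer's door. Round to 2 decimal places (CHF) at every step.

FCA: the seller delivers export-cleared goods to the carrier; the buyer bears costs from that point.
CIF value = FCA price + origin terminal + freight + insurance = 259233.17 + 839.31 + 4281.25 + 157.94 = 264511.67
Import duty = 264511.67 × 23% = 60837.68
Buyer bears: origin terminal 839.31 + freight 4281.25 + insurance 157.94 + brokerage 226.62 + duty 60837.68 = 66342.80
Landed cost = invoice 259233.17 + 66342.80 = 325575.97

Total landed cost: CHF 325575.97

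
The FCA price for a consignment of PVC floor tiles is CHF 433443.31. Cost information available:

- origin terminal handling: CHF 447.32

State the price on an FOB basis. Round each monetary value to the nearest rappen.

FOB price: CHF 433890.63

From FCA to FOB, the seller additionally bears: origin terminal.
FOB price = 433443.31 + 447.32 = 433890.63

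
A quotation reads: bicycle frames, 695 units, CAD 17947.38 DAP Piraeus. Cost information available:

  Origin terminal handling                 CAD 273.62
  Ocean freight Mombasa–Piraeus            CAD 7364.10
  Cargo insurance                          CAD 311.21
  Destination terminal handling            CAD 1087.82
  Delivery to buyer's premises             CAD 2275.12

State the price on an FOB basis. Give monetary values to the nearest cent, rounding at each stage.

Not relevant to the conversion: origin terminal — on the seller under both DAP and FOB; already in the DAP price and stays in the FOB price.
From DAP to FOB, the seller no longer bears: freight, insurance, destination terminal, delivery.
FOB price = 17947.38 − 7364.10 − 311.21 − 1087.82 − 2275.12 = 6909.13

FOB price: CAD 6909.13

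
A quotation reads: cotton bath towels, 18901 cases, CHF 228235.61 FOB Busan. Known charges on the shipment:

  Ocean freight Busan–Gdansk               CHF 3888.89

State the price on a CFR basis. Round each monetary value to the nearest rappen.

CFR price: CHF 232124.50

From FOB to CFR, the seller additionally bears: freight.
CFR price = 228235.61 + 3888.89 = 232124.50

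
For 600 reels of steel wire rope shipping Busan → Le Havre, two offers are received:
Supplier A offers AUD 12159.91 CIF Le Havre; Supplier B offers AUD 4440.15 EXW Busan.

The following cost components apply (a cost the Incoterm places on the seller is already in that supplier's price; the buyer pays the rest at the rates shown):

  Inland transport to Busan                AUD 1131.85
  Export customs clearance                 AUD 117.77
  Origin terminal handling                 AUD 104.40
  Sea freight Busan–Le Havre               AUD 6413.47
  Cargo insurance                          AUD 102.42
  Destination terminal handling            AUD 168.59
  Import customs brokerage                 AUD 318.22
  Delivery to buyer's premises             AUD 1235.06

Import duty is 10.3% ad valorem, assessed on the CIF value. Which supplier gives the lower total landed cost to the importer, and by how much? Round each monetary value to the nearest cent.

Supplier A (CIF):
The CIF price already equals the CIF value: 12159.91
Import duty = 12159.91 × 10.3% = 1252.47
Buyer bears (A): 168.59 + 318.22 + 1235.06 = 1721.87
Landed cost (A) = invoice 12159.91 + 1721.87 + duty 1252.47 = 15134.25
Supplier B (EXW):
CIF value = EXW price + inland to port + export clearance + origin terminal + freight + insurance = 4440.15 + 1131.85 + 117.77 + 104.40 + 6413.47 + 102.42 = 12310.06
Import duty = 12310.06 × 10.3% = 1267.94
Buyer bears (B): 1131.85 + 117.77 + 104.40 + 6413.47 + 102.42 + 168.59 + 318.22 + 1235.06 = 9591.78
Landed cost (B) = invoice 4440.15 + 9591.78 + duty 1267.94 = 15299.87
Difference = |15134.25 − 15299.87| = 165.62

Supplier A is cheaper by AUD 165.62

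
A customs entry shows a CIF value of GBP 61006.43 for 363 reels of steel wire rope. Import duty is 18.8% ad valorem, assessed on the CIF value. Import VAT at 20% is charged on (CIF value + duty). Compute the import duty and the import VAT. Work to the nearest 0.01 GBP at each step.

Import duty: GBP 11469.21; import VAT: GBP 14495.13

Import duty = 61006.43 × 18.8% = 11469.21
VAT base = CIF + duty = 61006.43 + 11469.21 = 72475.64
Import VAT = 72475.64 × 20% = 14495.13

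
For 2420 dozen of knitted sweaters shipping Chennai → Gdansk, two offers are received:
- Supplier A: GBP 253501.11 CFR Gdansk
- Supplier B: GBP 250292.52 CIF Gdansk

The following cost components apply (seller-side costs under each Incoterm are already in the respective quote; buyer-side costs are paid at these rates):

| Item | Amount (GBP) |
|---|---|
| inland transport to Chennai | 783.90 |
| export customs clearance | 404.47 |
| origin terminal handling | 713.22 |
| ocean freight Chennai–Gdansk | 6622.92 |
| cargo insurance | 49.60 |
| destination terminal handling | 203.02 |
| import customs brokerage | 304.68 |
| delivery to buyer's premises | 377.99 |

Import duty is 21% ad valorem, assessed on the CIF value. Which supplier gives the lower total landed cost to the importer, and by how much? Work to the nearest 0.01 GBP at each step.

Supplier A (CFR):
CIF value = CFR price + insurance = 253501.11 + 49.60 = 253550.71
Import duty = 253550.71 × 21% = 53245.65
Buyer bears (A): 49.60 + 203.02 + 304.68 + 377.99 = 935.29
Landed cost (A) = invoice 253501.11 + 935.29 + duty 53245.65 = 307682.05
Supplier B (CIF):
The CIF price already equals the CIF value: 250292.52
Import duty = 250292.52 × 21% = 52561.43
Buyer bears (B): 203.02 + 304.68 + 377.99 = 885.69
Landed cost (B) = invoice 250292.52 + 885.69 + duty 52561.43 = 303739.64
Difference = |307682.05 − 303739.64| = 3942.41

Supplier B is cheaper by GBP 3942.41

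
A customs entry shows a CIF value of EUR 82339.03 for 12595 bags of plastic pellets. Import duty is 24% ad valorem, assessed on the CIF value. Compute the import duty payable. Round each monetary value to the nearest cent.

Import duty: EUR 19761.37

Import duty = 82339.03 × 24% = 19761.37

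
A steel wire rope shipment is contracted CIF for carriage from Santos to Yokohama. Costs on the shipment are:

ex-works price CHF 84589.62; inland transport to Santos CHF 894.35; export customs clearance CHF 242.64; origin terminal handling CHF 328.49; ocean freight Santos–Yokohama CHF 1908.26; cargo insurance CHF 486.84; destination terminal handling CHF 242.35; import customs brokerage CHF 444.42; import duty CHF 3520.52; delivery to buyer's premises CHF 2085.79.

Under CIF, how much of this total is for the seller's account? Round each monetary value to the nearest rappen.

Seller's account: CHF 88450.20

CIF: the seller pays costs through ocean freight and marine insurance to the destination port.
Seller's account: goods 84589.62 + inland to port 894.35 + export clearance 242.64 + origin terminal 328.49 + freight 1908.26 + insurance 486.84 = 88450.20
Buyer's account: destination terminal 242.35 + brokerage 444.42 + duty 3520.52 + delivery 2085.79 = 6293.08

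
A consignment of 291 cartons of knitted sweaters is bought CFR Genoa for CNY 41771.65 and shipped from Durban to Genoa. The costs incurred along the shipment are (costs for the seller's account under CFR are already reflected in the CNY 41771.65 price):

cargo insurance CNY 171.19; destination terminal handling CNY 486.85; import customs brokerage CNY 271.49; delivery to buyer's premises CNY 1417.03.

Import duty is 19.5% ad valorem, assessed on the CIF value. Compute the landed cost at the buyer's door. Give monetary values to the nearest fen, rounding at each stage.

CFR: the seller pays costs through ocean freight to the destination port, but not insurance.
CIF value = CFR price + insurance = 41771.65 + 171.19 = 41942.84
Import duty = 41942.84 × 19.5% = 8178.85
Buyer bears: insurance 171.19 + destination terminal 486.85 + brokerage 271.49 + delivery 1417.03 + duty 8178.85 = 10525.41
Landed cost = invoice 41771.65 + 10525.41 = 52297.06

Total landed cost: CNY 52297.06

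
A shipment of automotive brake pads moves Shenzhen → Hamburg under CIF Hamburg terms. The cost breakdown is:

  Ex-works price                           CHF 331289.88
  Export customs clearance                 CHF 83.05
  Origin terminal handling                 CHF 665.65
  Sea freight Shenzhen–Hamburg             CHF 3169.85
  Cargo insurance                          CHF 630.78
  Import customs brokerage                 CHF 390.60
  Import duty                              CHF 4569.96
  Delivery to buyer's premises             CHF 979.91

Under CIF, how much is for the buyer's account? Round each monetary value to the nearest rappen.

CIF: the seller pays costs through ocean freight and marine insurance to the destination port.
Seller's account: goods 331289.88 + export clearance 83.05 + origin terminal 665.65 + freight 3169.85 + insurance 630.78 = 335839.21
Buyer's account: brokerage 390.60 + duty 4569.96 + delivery 979.91 = 5940.47

Buyer's account: CHF 5940.47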